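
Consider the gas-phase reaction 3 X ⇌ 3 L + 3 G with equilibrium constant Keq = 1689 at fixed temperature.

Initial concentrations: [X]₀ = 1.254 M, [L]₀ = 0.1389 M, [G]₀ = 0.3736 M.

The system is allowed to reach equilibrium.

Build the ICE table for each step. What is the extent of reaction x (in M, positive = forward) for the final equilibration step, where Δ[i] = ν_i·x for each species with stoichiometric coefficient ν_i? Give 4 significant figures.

Q₀ = 7.0865e-05 vs Keq = 1689 ⇒ Q<K, forward
Step 1:
                   X          L          G
  Initial      1.254     0.1389     0.3736
  Change      -1.101      1.101      1.101
  Equil       0.1534      1.239      1.474
  solve Keq expr → x = 0.3669; check Q = 1689

x = 0.3669 M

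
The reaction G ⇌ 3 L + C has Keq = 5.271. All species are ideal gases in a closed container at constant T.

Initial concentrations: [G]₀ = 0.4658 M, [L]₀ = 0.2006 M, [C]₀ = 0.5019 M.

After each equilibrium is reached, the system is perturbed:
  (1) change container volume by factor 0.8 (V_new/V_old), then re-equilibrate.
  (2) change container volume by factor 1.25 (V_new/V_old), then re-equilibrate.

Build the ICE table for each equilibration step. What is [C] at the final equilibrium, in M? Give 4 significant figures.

[C]_eq = 0.7888 M

Q₀ = 0.008698 vs Keq = 5.271 ⇒ Q<K, forward
Step 1:
                  G         L         C
  I          0.4658    0.2006    0.5019
  C         -0.2869    0.8607    0.2869
  E          0.1789     1.061    0.7888
  solve Keq expr → x = 0.2869; check Q = 5.271
Then change container volume by factor 0.8 (V_new/V_old).
Step 2:
                  G         L         C
  I          0.2236     1.327     0.986
  C         0.05449   -0.1635  -0.05449
  E          0.2781     1.163    0.9315
  solve Keq expr → x = -0.05449; check Q = 5.271
Then change container volume by factor 1.25 (V_new/V_old).
Step 3:
                  G         L         C
  I          0.2225    0.9305    0.7452
  C        -0.04359    0.1308   0.04359
  E          0.1789     1.061    0.7888
  solve Keq expr → x = 0.04359; check Q = 5.271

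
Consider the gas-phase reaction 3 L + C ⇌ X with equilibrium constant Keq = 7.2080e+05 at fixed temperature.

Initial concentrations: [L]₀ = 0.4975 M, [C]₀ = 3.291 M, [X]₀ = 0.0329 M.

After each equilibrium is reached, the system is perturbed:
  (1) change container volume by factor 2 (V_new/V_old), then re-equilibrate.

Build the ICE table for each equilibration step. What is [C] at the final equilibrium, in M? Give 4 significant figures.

Q₀ = 0.08119 vs Keq = 7.2080e+05 ⇒ Q<K, forward
Step 1:
                  L         C         X
  init       0.4975     3.291    0.0329
  Δ         -0.4931   -0.1644    0.1644
  eq        0.00444     3.127    0.1973
  solve Keq expr → x = 0.1644; check Q = 7.2080e+05
Then change container volume by factor 2 (V_new/V_old).
Step 2:
                  L         C         X
  init      0.00222     1.563   0.09863
  Δ        0.002208 7.3607e-04 -7.3607e-04
  eq       0.004428     1.564   0.09789
  solve Keq expr → x = -7.3607e-04; check Q = 7.2080e+05

[C]_eq = 1.564 M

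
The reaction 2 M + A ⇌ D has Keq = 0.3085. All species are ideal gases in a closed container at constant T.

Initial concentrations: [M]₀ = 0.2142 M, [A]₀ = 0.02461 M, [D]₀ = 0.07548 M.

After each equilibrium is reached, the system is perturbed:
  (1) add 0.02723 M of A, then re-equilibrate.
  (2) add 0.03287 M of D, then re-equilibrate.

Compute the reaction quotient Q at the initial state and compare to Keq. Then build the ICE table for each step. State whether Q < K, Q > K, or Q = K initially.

Q₀ = 66.85; Q > K (proceeds reverse)

Q₀ = 66.85 vs Keq = 0.3085 ⇒ Q>K, reverse
Step 1:
                  M         A         D
  init       0.2142   0.02461   0.07548
  Δ          0.1434   0.07168  -0.07168
  eq         0.3576   0.09629  0.003798
  solve Keq expr → x = -0.07168; check Q = 0.3085
Then add 0.02723 M of A.
Step 2:
                  M         A         D
  init       0.3576    0.1235  0.003798
  Δ       -0.001965 -9.8230e-04 9.8230e-04
  eq         0.3556    0.1225   0.00478
  solve Keq expr → x = 9.8230e-04; check Q = 0.3085
Then add 0.03287 M of D.
Step 3:
                  M         A         D
  init       0.3556    0.1225   0.03765
  Δ         0.05916   0.02958  -0.02958
  eq         0.4148    0.1521  0.008073
  solve Keq expr → x = -0.02958; check Q = 0.3085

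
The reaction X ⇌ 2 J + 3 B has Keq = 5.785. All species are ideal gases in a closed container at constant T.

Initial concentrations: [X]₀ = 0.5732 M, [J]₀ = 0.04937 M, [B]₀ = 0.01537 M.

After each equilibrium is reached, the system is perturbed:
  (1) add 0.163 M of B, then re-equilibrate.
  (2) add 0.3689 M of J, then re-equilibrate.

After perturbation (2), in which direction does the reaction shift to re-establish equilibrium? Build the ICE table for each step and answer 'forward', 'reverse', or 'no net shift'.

Direction: reverse

Q₀ = 1.5440e-08 vs Keq = 5.785 ⇒ Q<K, forward
Step 1:
                  X         J         B
  Initial    0.5732   0.04937   0.01537
  Change    -0.3856    0.7713     1.157
  Equil      0.1876    0.8207     1.172
  solve Keq expr → x = 0.3856; check Q = 5.785
Then add 0.163 M of B.
Step 2:
                  X         J         B
  Initial    0.1876    0.8207     1.335
  Change    0.02302  -0.04604  -0.06906
  Equil      0.2106    0.7746     1.266
  solve Keq expr → x = -0.02302; check Q = 5.785
Then add 0.3689 M of J.
Step 3:
                  X         J         B
  Initial    0.2106     1.144     1.266
  Change     0.0503   -0.1006   -0.1509
  Equil      0.2609     1.043     1.115
  solve Keq expr → x = -0.0503; check Q = 5.785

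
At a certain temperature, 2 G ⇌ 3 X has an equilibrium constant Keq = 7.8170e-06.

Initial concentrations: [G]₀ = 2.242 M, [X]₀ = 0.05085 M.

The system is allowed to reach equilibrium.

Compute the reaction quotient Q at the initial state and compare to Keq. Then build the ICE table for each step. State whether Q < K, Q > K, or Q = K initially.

Q₀ = 2.6158e-05 vs Keq = 7.8170e-06 ⇒ Q>K, reverse
Step 1:
                   G          X
  I            2.242    0.05085
  C          0.01116   -0.01674
  E            2.253    0.03411
  solve Keq expr → x = -0.00558; check Q = 7.8170e-06

Q₀ = 2.6158e-05; Q > K (proceeds reverse)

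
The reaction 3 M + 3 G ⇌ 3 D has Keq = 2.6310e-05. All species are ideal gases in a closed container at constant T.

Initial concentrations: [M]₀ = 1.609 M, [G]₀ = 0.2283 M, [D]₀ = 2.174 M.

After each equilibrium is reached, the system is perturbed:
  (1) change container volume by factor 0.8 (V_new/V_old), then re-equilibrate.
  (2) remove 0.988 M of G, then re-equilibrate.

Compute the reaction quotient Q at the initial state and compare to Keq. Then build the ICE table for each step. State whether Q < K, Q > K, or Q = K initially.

Q₀ = 207.3; Q > K (proceeds reverse)

Q₀ = 207.3 vs Keq = 2.6310e-05 ⇒ Q>K, reverse
Step 1:
                  M         G         D
  init        1.609    0.2283     2.174
  Δ           1.944     1.944    -1.944
  eq          3.553     2.173    0.2296
  solve Keq expr → x = -0.6481; check Q = 2.6310e-05
Then change container volume by factor 0.8 (V_new/V_old).
Step 2:
                  M         G         D
  init        4.442     2.716     0.287
  Δ        -0.05925  -0.05925   0.05925
  eq          4.382     2.657    0.3463
  solve Keq expr → x = 0.01975; check Q = 2.6310e-05
Then remove 0.988 M of G.
Step 3:
                  M         G         D
  init        4.382     1.669    0.3463
  Δ          0.1088    0.1088   -0.1088
  eq          4.491     1.777    0.2374
  solve Keq expr → x = -0.03628; check Q = 2.6310e-05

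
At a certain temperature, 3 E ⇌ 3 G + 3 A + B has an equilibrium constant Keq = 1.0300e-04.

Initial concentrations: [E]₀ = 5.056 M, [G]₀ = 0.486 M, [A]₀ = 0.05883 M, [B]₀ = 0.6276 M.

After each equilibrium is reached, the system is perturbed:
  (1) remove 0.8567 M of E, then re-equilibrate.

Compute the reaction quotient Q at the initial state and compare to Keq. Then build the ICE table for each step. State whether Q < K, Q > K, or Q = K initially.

Q₀ = 1.1349e-07; Q < K (proceeds forward)

Q₀ = 1.1349e-07 vs Keq = 1.0300e-04 ⇒ Q<K, forward
Step 1:
                  E         G         A         B
  I           5.056     0.486   0.05883    0.6276
  C         -0.2717    0.2717    0.2717   0.09056
  E           4.784    0.7577    0.3305    0.7182
  solve Keq expr → x = 0.09056; check Q = 1.0300e-04
Then remove 0.8567 M of E.
Step 2:
                  E         G         A         B
  I           3.928    0.7577    0.3305    0.7182
  C         0.03956  -0.03956  -0.03956  -0.01319
  E           3.967    0.7181     0.291     0.705
  solve Keq expr → x = -0.01319; check Q = 1.0300e-04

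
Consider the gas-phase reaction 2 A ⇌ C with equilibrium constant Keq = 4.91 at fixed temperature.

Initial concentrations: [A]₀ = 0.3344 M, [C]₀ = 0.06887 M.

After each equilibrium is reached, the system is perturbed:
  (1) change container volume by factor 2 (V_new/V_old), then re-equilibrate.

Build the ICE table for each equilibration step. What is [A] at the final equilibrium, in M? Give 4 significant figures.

[A]_eq = 0.1123 M

Q₀ = 0.6159 vs Keq = 4.91 ⇒ Q<K, forward
Step 1:
                    A           C
  Initial      0.3344     0.06887
  Change      -0.1602     0.08011
  Equil        0.1742       0.149
  solve Keq expr → x = 0.08011; check Q = 4.91
Then change container volume by factor 2 (V_new/V_old).
Step 2:
                    A           C
  Initial     0.08709     0.07449
  Change      0.02518    -0.01259
  Equil        0.1123      0.0619
  solve Keq expr → x = -0.01259; check Q = 4.91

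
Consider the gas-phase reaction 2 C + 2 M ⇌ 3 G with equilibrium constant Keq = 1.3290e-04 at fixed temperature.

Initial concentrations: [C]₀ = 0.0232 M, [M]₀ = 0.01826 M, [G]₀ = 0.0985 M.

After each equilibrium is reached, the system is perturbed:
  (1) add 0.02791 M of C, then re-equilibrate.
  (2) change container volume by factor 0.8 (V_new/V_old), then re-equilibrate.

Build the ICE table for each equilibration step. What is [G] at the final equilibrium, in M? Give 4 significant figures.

Q₀ = 5325 vs Keq = 1.3290e-04 ⇒ Q>K, reverse
Step 1:
                    C           M           G
  Initial      0.0232     0.01826      0.0985
  Change      0.06439     0.06439    -0.09659
  Equil       0.08759     0.08265     0.00191
  solve Keq expr → x = -0.0322; check Q = 1.3290e-04
Then add 0.02791 M of C.
Step 2:
                    C           M           G
  Initial      0.1155     0.08265     0.00191
  Change  -2.5247e-04 -2.5247e-04  3.7871e-04
  Equil        0.1153      0.0824    0.002289
  solve Keq expr → x = 1.2624e-04; check Q = 1.3290e-04
Then change container volume by factor 0.8 (V_new/V_old).
Step 3:
                    C           M           G
  Initial      0.1441       0.103    0.002861
  Change  -1.4398e-04 -1.4398e-04  2.1597e-04
  Equil        0.1439      0.1029    0.003077
  solve Keq expr → x = 7.1990e-05; check Q = 1.3290e-04

[G]_eq = 0.003077 M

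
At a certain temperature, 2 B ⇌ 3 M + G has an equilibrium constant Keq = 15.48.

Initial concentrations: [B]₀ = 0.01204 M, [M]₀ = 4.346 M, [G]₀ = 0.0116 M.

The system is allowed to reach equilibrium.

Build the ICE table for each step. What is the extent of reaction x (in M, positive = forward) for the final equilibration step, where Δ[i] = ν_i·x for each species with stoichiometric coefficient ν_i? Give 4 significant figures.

x = -0.01137 M

Q₀ = 6569 vs Keq = 15.48 ⇒ Q>K, reverse
Step 1:
                    B           M           G
  init        0.01204       4.346      0.0116
  Δ           0.02273     -0.0341    -0.01137
  eq          0.03477       4.312  2.3348e-04
  solve Keq expr → x = -0.01137; check Q = 15.48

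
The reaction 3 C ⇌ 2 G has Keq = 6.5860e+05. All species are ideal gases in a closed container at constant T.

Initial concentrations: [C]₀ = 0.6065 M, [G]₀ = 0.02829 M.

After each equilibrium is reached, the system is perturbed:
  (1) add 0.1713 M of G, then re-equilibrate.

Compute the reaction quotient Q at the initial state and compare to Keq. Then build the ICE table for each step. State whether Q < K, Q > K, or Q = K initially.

Q₀ = 0.003587; Q < K (proceeds forward)

Q₀ = 0.003587 vs Keq = 6.5860e+05 ⇒ Q<K, forward
Step 1:
                    C           G
  I            0.6065     0.02829
  C              -0.6         0.4
  E           0.00653      0.4283
  solve Keq expr → x = 0.2; check Q = 6.5860e+05
Then add 0.1713 M of G.
Step 2:
                    C           G
  I           0.00653      0.5996
  C          0.001632   -0.001088
  E          0.008163      0.5985
  solve Keq expr → x = -5.4407e-04; check Q = 6.5860e+05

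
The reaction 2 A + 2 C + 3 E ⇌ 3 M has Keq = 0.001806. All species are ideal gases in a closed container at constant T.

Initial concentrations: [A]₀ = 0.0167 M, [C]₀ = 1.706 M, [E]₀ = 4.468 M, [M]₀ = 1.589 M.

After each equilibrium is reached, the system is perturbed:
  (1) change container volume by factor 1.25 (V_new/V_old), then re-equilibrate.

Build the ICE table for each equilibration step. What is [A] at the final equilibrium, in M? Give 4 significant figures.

Q₀ = 55.42 vs Keq = 0.001806 ⇒ Q>K, reverse
Step 1:
                    A           C           E           M
  I            0.0167       1.706       4.468       1.589
  C            0.5517      0.5517      0.8275     -0.8275
  E            0.5684       2.258       5.295      0.7615
  solve Keq expr → x = -0.2758; check Q = 0.001806
Then change container volume by factor 1.25 (V_new/V_old).
Step 2:
                    A           C           E           M
  I            0.4547       1.806       4.236      0.6092
  C            0.0625      0.0625     0.09375    -0.09375
  E            0.5172       1.869        4.33      0.5155
  solve Keq expr → x = -0.03125; check Q = 0.001806

[A]_eq = 0.5172 M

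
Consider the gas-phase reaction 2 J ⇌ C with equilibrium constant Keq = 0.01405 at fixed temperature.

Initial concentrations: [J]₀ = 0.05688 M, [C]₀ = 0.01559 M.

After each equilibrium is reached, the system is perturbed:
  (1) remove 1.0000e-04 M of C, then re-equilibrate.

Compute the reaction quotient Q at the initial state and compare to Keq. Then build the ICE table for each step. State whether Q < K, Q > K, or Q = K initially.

Q₀ = 4.819; Q > K (proceeds reverse)

Q₀ = 4.819 vs Keq = 0.01405 ⇒ Q>K, reverse
Step 1:
                    J           C
  init        0.05688     0.01559
  Δ           0.03096    -0.01548
  eq          0.08784  1.0842e-04
  solve Keq expr → x = -0.01548; check Q = 0.01405
Then remove 1.0000e-04 M of C.
Step 2:
                    J           C
  init        0.08784  8.4157e-06
  Δ       -1.9902e-04  9.9509e-05
  eq          0.08764  1.0793e-04
  solve Keq expr → x = 9.9509e-05; check Q = 0.01405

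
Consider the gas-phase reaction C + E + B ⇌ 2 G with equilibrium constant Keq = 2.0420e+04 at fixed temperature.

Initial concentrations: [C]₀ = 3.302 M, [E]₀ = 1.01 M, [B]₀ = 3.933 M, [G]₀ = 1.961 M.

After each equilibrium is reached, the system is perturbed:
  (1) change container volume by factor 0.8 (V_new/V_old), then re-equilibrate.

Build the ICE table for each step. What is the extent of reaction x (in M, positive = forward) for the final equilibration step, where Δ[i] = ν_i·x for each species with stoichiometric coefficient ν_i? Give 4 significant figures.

Q₀ = 0.2932 vs Keq = 2.0420e+04 ⇒ Q<K, forward
Step 1:
                  C         E         B         G
  Initial     3.302      1.01     3.933     1.961
  Change      -1.01     -1.01     -1.01      2.02
  Equil       2.292 1.1582e-04     2.923     3.981
  solve Keq expr → x = 1.01; check Q = 2.0420e+04
Then change container volume by factor 0.8 (V_new/V_old).
Step 2:
                  C         E         B         G
  Initial     2.865 1.4478e-04     3.654     4.976
  Change  -2.8951e-05 -2.8951e-05 -2.8951e-05 5.7902e-05
  Equil       2.865 1.1583e-04     3.654     4.976
  solve Keq expr → x = 2.8951e-05; check Q = 2.0420e+04

x = 2.8951e-05 M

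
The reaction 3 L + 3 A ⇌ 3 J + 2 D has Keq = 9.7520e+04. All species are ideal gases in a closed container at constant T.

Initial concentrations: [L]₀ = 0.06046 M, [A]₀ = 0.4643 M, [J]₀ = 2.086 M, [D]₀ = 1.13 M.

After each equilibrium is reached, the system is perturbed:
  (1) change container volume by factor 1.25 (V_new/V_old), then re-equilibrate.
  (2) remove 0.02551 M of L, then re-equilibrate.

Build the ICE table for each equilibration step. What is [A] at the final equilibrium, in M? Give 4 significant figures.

Q₀ = 5.2396e+05 vs Keq = 9.7520e+04 ⇒ Q>K, reverse
Step 1:
                  L         A         J         D
  init      0.06046    0.4643     2.086      1.13
  Δ         0.03502   0.03502  -0.03502  -0.02334
  eq        0.09548    0.4993     2.051     1.107
  solve Keq expr → x = -0.01167; check Q = 9.7520e+04
Then change container volume by factor 1.25 (V_new/V_old).
Step 2:
                  L         A         J         D
  init      0.07638    0.3995     1.641    0.8853
  Δ        0.004558  0.004558 -0.004558 -0.003039
  eq        0.08094     0.404     1.636    0.8823
  solve Keq expr → x = -0.001519; check Q = 9.7520e+04
Then remove 0.02551 M of L.
Step 3:
                  L         A         J         D
  init      0.05543     0.404     1.636    0.8823
  Δ         0.01998   0.01998  -0.01998  -0.01332
  eq        0.07541     0.424     1.616     0.869
  solve Keq expr → x = -0.006661; check Q = 9.7520e+04

[A]_eq = 0.424 M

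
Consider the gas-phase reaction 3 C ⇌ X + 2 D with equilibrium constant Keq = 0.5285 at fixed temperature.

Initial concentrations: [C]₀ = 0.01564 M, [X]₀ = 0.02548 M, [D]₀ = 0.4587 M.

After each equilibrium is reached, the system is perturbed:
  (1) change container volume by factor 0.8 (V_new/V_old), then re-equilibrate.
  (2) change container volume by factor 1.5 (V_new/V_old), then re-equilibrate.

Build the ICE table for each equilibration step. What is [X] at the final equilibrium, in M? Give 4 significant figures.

Q₀ = 1401 vs Keq = 0.5285 ⇒ Q>K, reverse
Step 1:
                    C           X           D
  init        0.01564     0.02548      0.4587
  Δ           0.07047    -0.02349    -0.04698
  eq          0.08611    0.001991      0.4117
  solve Keq expr → x = -0.02349; check Q = 0.5285
Then change container volume by factor 0.8 (V_new/V_old).
Step 2:
                    C           X           D
  init         0.1076    0.002488      0.5147
  Δ                 0           0           0
  eq           0.1076    0.002488      0.5147
  solve Keq expr → x = 0; check Q = 0.5285
Then change container volume by factor 1.5 (V_new/V_old).
Step 3:
                    C           X           D
  init        0.07176    0.001659      0.3431
  Δ                 0           0           0
  eq          0.07176    0.001659      0.3431
  solve Keq expr → x = 0; check Q = 0.5285

[X]_eq = 0.001659 M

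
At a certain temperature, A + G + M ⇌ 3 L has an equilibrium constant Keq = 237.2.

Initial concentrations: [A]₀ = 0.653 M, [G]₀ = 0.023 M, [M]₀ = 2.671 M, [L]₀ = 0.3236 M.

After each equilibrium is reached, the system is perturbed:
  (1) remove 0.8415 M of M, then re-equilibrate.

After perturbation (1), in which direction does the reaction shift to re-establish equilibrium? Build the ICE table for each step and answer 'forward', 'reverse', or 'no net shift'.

Direction: reverse

Q₀ = 0.8447 vs Keq = 237.2 ⇒ Q<K, forward
Step 1:
                    A           G           M           L
  init          0.653       0.023       2.671      0.3236
  Δ          -0.02285    -0.02285    -0.02285     0.06854
  eq           0.6302  1.5235e-04       2.648      0.3921
  solve Keq expr → x = 0.02285; check Q = 237.2
Then remove 0.8415 M of M.
Step 2:
                    A           G           M           L
  init         0.6302  1.5235e-04       1.807      0.3921
  Δ        7.0564e-05  7.0564e-05  7.0564e-05 -2.1169e-04
  eq           0.6302  2.2291e-04       1.807      0.3919
  solve Keq expr → x = -7.0564e-05; check Q = 237.2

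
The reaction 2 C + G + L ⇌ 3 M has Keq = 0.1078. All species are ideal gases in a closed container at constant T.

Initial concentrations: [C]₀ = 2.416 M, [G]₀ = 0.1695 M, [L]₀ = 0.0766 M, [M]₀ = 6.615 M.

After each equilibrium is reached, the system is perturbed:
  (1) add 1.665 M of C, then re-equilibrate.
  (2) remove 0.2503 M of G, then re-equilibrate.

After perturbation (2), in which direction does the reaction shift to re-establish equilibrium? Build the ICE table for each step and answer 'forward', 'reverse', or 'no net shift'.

Direction: reverse

Q₀ = 3819 vs Keq = 0.1078 ⇒ Q>K, reverse
Step 1:
                    C           G           L           M
  Initial       2.416      0.1695      0.0766       6.615
  Change        3.041        1.52        1.52      -4.561
  Equil         5.457        1.69       1.597       2.054
  solve Keq expr → x = -1.52; check Q = 0.1078
Then add 1.665 M of C.
Step 2:
                    C           G           L           M
  Initial       7.122        1.69       1.597       2.054
  Change      -0.1793    -0.08967    -0.08967       0.269
  Equil         6.942         1.6       1.507       2.323
  solve Keq expr → x = 0.08967; check Q = 0.1078
Then remove 0.2503 M of G.
Step 3:
                    C           G           L           M
  Initial       6.942        1.35       1.507       2.323
  Change      0.05754     0.02877     0.02877    -0.08631
  Equil             7       1.379       1.536       2.236
  solve Keq expr → x = -0.02877; check Q = 0.1078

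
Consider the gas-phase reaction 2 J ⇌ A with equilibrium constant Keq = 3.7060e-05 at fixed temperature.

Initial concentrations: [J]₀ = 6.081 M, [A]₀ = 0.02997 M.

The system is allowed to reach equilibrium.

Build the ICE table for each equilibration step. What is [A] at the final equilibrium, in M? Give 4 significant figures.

Q₀ = 8.1047e-04 vs Keq = 3.7060e-05 ⇒ Q>K, reverse
Step 1:
                    J           A
  Initial       6.081     0.02997
  Change      0.05715    -0.02857
  Equil         6.138    0.001396
  solve Keq expr → x = -0.02857; check Q = 3.7060e-05

[A]_eq = 0.001396 M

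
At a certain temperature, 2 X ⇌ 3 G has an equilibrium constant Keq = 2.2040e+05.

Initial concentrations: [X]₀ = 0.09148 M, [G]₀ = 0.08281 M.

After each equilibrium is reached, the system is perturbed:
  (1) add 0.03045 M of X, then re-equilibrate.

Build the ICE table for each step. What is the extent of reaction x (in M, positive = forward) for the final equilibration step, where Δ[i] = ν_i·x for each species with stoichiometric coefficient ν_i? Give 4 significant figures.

Q₀ = 0.06786 vs Keq = 2.2040e+05 ⇒ Q<K, forward
Step 1:
                  X         G
  Initial   0.09148   0.08281
  Change   -0.09126    0.1369
  Equil   2.1935e-04    0.2197
  solve Keq expr → x = 0.04563; check Q = 2.2040e+05
Then add 0.03045 M of X.
Step 2:
                  X         G
  Initial   0.03067    0.2197
  Change   -0.03038   0.04557
  Equil   2.9102e-04    0.2653
  solve Keq expr → x = 0.01519; check Q = 2.2040e+05

x = 0.01519 M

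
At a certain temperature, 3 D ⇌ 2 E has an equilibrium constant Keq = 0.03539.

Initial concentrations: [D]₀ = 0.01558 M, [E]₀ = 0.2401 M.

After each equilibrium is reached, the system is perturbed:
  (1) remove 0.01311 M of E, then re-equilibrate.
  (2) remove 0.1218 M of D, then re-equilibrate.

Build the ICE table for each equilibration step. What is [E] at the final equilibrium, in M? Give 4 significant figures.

[E]_eq = 0.01779 M

Q₀ = 1.5243e+04 vs Keq = 0.03539 ⇒ Q>K, reverse
Step 1:
                    D           E
  Initial     0.01558      0.2401
  Change       0.3082     -0.2054
  Equil        0.3237     0.03465
  solve Keq expr → x = -0.1027; check Q = 0.03539
Then remove 0.01311 M of E.
Step 2:
                    D           E
  Initial      0.3237     0.02154
  Change     -0.01589     0.01059
  Equil        0.3079     0.03213
  solve Keq expr → x = 0.005295; check Q = 0.03539
Then remove 0.1218 M of D.
Step 3:
                    D           E
  Initial      0.1861     0.03213
  Change      0.02152    -0.01434
  Equil        0.2076     0.01779
  solve Keq expr → x = -0.007172; check Q = 0.03539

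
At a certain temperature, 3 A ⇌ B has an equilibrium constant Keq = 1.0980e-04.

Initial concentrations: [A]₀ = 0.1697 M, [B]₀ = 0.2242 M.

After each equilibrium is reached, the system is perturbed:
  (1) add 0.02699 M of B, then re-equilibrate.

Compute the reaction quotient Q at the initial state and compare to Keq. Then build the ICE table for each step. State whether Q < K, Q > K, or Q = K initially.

Q₀ = 45.88; Q > K (proceeds reverse)

Q₀ = 45.88 vs Keq = 1.0980e-04 ⇒ Q>K, reverse
Step 1:
                    A           B
  init         0.1697      0.2242
  Δ            0.6724     -0.2241
  eq           0.8421  6.5569e-05
  solve Keq expr → x = -0.2241; check Q = 1.0980e-04
Then add 0.02699 M of B.
Step 2:
                    A           B
  init         0.8421     0.02706
  Δ           0.08091    -0.02697
  eq            0.923  8.6342e-05
  solve Keq expr → x = -0.02697; check Q = 1.0980e-04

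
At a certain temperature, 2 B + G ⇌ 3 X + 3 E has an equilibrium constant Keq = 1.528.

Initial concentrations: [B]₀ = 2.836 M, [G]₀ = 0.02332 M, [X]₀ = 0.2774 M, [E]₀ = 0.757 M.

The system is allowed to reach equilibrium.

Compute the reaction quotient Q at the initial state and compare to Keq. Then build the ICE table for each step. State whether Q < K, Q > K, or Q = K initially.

Q₀ = 0.04937 vs Keq = 1.528 ⇒ Q<K, forward
Step 1:
                    B           G           X           E
  I             2.836     0.02332      0.2774       0.757
  C          -0.04293    -0.02146     0.06439     0.06439
  E             2.793    0.001856      0.3418      0.8214
  solve Keq expr → x = 0.02146; check Q = 1.528

Q₀ = 0.04937; Q < K (proceeds forward)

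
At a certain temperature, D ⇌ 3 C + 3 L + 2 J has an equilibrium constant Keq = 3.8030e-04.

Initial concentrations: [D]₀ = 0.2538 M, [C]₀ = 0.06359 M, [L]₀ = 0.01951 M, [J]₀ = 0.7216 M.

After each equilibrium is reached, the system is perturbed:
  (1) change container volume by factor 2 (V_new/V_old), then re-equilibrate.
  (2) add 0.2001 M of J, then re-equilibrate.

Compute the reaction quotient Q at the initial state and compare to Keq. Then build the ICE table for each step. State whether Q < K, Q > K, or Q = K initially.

Q₀ = 3.9178e-09 vs Keq = 3.8030e-04 ⇒ Q<K, forward
Step 1:
                   D          C          L          J
  init        0.2538    0.06359    0.01951     0.7216
  Δ         -0.05894     0.1768     0.1768     0.1179
  eq          0.1949     0.2404     0.1963     0.8395
  solve Keq expr → x = 0.05894; check Q = 3.8030e-04
Then change container volume by factor 2 (V_new/V_old).
Step 2:
                   D          C          L          J
  init       0.09743     0.1202    0.09817     0.4197
  Δ          -0.0353     0.1059     0.1059    0.07061
  eq         0.06213     0.2261     0.2041     0.4903
  solve Keq expr → x = 0.0353; check Q = 3.8030e-04
Then add 0.2001 M of J.
Step 3:
                   D          C          L          J
  init       0.06213     0.2261     0.2041     0.6904
  Δ         0.006279   -0.01884   -0.01884   -0.01256
  eq          0.0684     0.2073     0.1852     0.6779
  solve Keq expr → x = -0.006279; check Q = 3.8030e-04

Q₀ = 3.9178e-09; Q < K (proceeds forward)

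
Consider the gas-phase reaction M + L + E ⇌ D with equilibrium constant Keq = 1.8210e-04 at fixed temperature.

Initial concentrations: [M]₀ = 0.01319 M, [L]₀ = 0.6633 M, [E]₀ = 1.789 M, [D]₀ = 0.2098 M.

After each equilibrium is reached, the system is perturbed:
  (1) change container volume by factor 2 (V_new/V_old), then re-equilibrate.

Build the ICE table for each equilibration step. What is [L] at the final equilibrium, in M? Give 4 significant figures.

[L]_eq = 0.4365 M

Q₀ = 13.4 vs Keq = 1.8210e-04 ⇒ Q>K, reverse
Step 1:
                  M         L         E         D
  I         0.01319    0.6633     1.789    0.2098
  C          0.2097    0.2097    0.2097   -0.2097
  E          0.2229     0.873     1.999 7.0834e-05
  solve Keq expr → x = -0.2097; check Q = 1.8210e-04
Then change container volume by factor 2 (V_new/V_old).
Step 2:
                  M         L         E         D
  I          0.1115    0.4365    0.9994 3.5417e-05
  C       2.6560e-05 2.6560e-05 2.6560e-05 -2.6560e-05
  E          0.1115    0.4365    0.9994 8.8571e-06
  solve Keq expr → x = -2.6560e-05; check Q = 1.8210e-04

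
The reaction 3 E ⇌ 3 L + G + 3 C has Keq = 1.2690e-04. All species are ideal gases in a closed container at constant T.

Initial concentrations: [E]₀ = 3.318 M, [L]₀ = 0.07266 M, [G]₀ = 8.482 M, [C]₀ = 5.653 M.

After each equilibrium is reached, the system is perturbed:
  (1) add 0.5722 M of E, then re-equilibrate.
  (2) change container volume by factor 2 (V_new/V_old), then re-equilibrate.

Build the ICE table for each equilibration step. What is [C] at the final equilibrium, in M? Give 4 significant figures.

[C]_eq = 2.812 M

Q₀ = 0.01609 vs Keq = 1.2690e-04 ⇒ Q>K, reverse
Step 1:
                   E          L          G          C
  Initial      3.318    0.07266      8.482      5.653
  Change     0.05778   -0.05778   -0.01926   -0.05778
  Equil        3.376    0.01488      8.463      5.595
  solve Keq expr → x = -0.01926; check Q = 1.2690e-04
Then add 0.5722 M of E.
Step 2:
                   E          L          G          C
  Initial      3.948    0.01488      8.463      5.595
  Change   -0.002502   0.002502 8.3415e-04   0.002502
  Equil        3.945    0.01738      8.464      5.598
  solve Keq expr → x = 8.3415e-04; check Q = 1.2690e-04
Then change container volume by factor 2 (V_new/V_old).
Step 3:
                   E          L          G          C
  Initial      1.973    0.00869      4.232      2.799
  Change    -0.01296    0.01296   0.004319    0.01296
  Equil         1.96    0.02165      4.236      2.812
  solve Keq expr → x = 0.004319; check Q = 1.2690e-04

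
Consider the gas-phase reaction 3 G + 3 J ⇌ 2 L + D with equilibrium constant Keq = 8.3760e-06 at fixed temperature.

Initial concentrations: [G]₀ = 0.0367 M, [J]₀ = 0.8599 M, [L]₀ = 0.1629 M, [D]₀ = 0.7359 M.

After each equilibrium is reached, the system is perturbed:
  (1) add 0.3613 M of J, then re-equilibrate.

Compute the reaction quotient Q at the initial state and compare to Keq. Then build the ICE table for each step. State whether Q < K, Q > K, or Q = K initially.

Q₀ = 621.3; Q > K (proceeds reverse)

Q₀ = 621.3 vs Keq = 8.3760e-06 ⇒ Q>K, reverse
Step 1:
                   G          J          L          D
  init        0.0367     0.8599     0.1629     0.7359
  Δ           0.2434     0.2434    -0.1623   -0.08114
  eq          0.2801      1.103 6.1457e-04     0.6548
  solve Keq expr → x = -0.08114; check Q = 8.3760e-06
Then add 0.3613 M of J.
Step 2:
                   G          J          L          D
  init        0.2801      1.465 6.1457e-04     0.6548
  Δ       -4.8355e-04 -4.8355e-04 3.2237e-04 1.6118e-04
  eq          0.2796      1.464 9.3694e-04     0.6549
  solve Keq expr → x = 1.6118e-04; check Q = 8.3760e-06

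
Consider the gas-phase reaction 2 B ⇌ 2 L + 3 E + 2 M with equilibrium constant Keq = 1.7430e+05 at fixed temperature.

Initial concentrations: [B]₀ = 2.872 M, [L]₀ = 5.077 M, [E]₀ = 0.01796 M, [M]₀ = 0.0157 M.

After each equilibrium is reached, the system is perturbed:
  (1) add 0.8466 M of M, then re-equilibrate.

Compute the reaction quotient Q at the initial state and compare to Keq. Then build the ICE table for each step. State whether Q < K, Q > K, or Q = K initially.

Q₀ = 4.4624e-09 vs Keq = 1.7430e+05 ⇒ Q<K, forward
Step 1:
                  B         L         E         M
  I           2.872     5.077   0.01796    0.0157
  C          -2.528     2.528     3.791     2.528
  E          0.3444     7.605     3.809     2.543
  solve Keq expr → x = 1.264; check Q = 1.7430e+05
Then add 0.8466 M of M.
Step 2:
                  B         L         E         M
  I          0.3444     7.605     3.809      3.39
  C         0.07883  -0.07883   -0.1182  -0.07883
  E          0.4233     7.526     3.691     3.311
  solve Keq expr → x = -0.03941; check Q = 1.7430e+05

Q₀ = 4.4624e-09; Q < K (proceeds forward)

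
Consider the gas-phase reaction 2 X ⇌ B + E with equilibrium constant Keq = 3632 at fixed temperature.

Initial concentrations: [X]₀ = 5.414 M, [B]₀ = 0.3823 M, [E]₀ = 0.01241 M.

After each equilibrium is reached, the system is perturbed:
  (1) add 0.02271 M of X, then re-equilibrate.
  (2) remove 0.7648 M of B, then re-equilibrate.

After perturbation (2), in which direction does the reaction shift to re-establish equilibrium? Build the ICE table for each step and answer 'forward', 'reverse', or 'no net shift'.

Direction: forward

Q₀ = 1.6186e-04 vs Keq = 3632 ⇒ Q<K, forward
Step 1:
                    X           B           E
  init          5.414      0.3823     0.01241
  Δ            -5.366       2.683       2.683
  eq           0.0477       3.065       2.696
  solve Keq expr → x = 2.683; check Q = 3632
Then add 0.02271 M of X.
Step 2:
                    X           B           E
  init        0.07041       3.065       2.696
  Δ          -0.02252     0.01126     0.01126
  eq          0.04789       3.077       2.707
  solve Keq expr → x = 0.01126; check Q = 3632
Then remove 0.7648 M of B.
Step 3:
                    X           B           E
  init        0.04789       2.312       2.707
  Δ         -0.006323    0.003162    0.003162
  eq          0.04156       2.315        2.71
  solve Keq expr → x = 0.003162; check Q = 3632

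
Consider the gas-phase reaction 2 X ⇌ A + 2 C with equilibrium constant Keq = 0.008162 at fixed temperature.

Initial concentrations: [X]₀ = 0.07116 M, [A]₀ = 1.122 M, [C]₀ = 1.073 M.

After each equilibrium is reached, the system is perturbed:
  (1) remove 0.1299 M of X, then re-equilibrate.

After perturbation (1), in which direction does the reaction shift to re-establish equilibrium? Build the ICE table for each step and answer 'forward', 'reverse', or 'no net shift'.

Direction: reverse

Q₀ = 255.1 vs Keq = 0.008162 ⇒ Q>K, reverse
Step 1:
                   X          A          C
  Initial    0.07116      1.122      1.073
  Change      0.9572    -0.4786    -0.9572
  Equil        1.028     0.6434     0.1158
  solve Keq expr → x = -0.4786; check Q = 0.008162
Then remove 0.1299 M of X.
Step 2:
                   X          A          C
  Initial     0.8984     0.6434     0.1158
  Change     0.01269  -0.006346   -0.01269
  Equil       0.9111     0.6371     0.1031
  solve Keq expr → x = -0.006346; check Q = 0.008162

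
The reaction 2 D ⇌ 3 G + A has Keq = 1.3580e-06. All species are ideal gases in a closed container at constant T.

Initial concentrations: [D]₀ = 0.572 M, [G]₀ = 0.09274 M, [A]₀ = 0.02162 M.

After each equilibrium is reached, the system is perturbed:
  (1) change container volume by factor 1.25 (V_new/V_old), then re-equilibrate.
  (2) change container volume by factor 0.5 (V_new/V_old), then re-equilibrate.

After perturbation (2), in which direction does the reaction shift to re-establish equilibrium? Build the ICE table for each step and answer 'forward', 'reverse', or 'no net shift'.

Direction: reverse

Q₀ = 5.2707e-05 vs Keq = 1.3580e-06 ⇒ Q>K, reverse
Step 1:
                  D         G         A
  I           0.572   0.09274   0.02162
  C         0.03208  -0.04812  -0.01604
  E          0.6041   0.04462  0.005579
  solve Keq expr → x = -0.01604; check Q = 1.3580e-06
Then change container volume by factor 1.25 (V_new/V_old).
Step 2:
                  D         G         A
  I          0.4833   0.03569  0.004463
  C        -0.00197  0.002956 9.8521e-04
  E          0.4813   0.03865  0.005449
  solve Keq expr → x = 9.8521e-04; check Q = 1.3580e-06
Then change container volume by factor 0.5 (V_new/V_old).
Step 3:
                  D         G         A
  I          0.9626    0.0773    0.0109
  C         0.01064  -0.01597 -0.005322
  E          0.9732   0.06133  0.005575
  solve Keq expr → x = -0.005322; check Q = 1.3580e-06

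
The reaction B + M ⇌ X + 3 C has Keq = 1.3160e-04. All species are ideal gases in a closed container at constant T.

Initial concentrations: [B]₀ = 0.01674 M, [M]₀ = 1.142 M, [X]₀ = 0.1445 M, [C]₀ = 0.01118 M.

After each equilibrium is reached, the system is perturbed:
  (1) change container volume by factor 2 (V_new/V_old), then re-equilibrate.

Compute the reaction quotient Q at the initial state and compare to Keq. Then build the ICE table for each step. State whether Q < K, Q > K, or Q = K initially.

Q₀ = 1.0563e-05 vs Keq = 1.3160e-04 ⇒ Q<K, forward
Step 1:
                  B         M         X         C
  Initial   0.01674     1.142    0.1445   0.01118
  Change  -0.004066 -0.004066  0.004066    0.0122
  Equil     0.01267     1.138    0.1486   0.02338
  solve Keq expr → x = 0.004066; check Q = 1.3160e-04
Then change container volume by factor 2 (V_new/V_old).
Step 2:
                  B         M         X         C
  Initial  0.006337     0.569   0.07428   0.01169
  Change  -0.001651 -0.001651  0.001651  0.004952
  Equil    0.004687    0.5673   0.07593   0.01664
  solve Keq expr → x = 0.001651; check Q = 1.3160e-04

Q₀ = 1.0563e-05; Q < K (proceeds forward)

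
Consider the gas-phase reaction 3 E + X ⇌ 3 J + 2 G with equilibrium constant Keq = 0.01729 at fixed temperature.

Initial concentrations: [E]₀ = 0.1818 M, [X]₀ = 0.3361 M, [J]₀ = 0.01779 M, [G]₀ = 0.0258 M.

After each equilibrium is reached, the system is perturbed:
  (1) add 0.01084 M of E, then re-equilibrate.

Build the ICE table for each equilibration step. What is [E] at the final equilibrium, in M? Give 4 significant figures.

[E]_eq = 0.1091 M

Q₀ = 1.8557e-06 vs Keq = 0.01729 ⇒ Q<K, forward
Step 1:
                  E         X         J         G
  I          0.1818    0.3361   0.01779    0.0258
  C        -0.07953  -0.02651   0.07953   0.05302
  E          0.1023    0.3096   0.09732   0.07882
  solve Keq expr → x = 0.02651; check Q = 0.01729
Then add 0.01084 M of E.
Step 2:
                  E         X         J         G
  I          0.1131    0.3096   0.09732   0.07882
  C       -0.004034 -0.001345  0.004034  0.002689
  E          0.1091    0.3082    0.1014   0.08151
  solve Keq expr → x = 0.001345; check Q = 0.01729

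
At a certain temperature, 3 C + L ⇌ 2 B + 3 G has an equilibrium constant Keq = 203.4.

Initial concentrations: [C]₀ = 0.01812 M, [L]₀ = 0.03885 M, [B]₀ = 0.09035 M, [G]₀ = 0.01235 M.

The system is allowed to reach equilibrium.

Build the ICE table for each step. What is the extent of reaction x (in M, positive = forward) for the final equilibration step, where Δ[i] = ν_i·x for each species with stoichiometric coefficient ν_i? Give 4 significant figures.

Q₀ = 0.06653 vs Keq = 203.4 ⇒ Q<K, forward
Step 1:
                   C          L          B          G
  I          0.01812    0.03885    0.09035    0.01235
  C         -0.01501  -0.005005    0.01001    0.01501
  E         0.003106    0.03385     0.1004    0.02736
  solve Keq expr → x = 0.005005; check Q = 203.4

x = 0.005005 M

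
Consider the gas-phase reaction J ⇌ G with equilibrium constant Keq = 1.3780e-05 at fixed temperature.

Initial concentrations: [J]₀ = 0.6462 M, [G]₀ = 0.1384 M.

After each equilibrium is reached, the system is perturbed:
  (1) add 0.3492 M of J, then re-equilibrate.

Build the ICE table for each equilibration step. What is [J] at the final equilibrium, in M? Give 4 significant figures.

[J]_eq = 1.134 M

Q₀ = 0.2142 vs Keq = 1.3780e-05 ⇒ Q>K, reverse
Step 1:
                   J          G
  init        0.6462     0.1384
  Δ           0.1384    -0.1384
  eq          0.7846 1.0812e-05
  solve Keq expr → x = -0.1384; check Q = 1.3780e-05
Then add 0.3492 M of J.
Step 2:
                   J          G
  init         1.134 1.0812e-05
  Δ       -4.8119e-06 4.8119e-06
  eq           1.134 1.5624e-05
  solve Keq expr → x = 4.8119e-06; check Q = 1.3780e-05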